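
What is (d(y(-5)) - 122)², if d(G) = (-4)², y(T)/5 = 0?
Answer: 11236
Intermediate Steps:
y(T) = 0 (y(T) = 5*0 = 0)
d(G) = 16
(d(y(-5)) - 122)² = (16 - 122)² = (-106)² = 11236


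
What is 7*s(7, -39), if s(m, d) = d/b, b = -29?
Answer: 273/29 ≈ 9.4138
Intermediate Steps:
s(m, d) = -d/29 (s(m, d) = d/(-29) = d*(-1/29) = -d/29)
7*s(7, -39) = 7*(-1/29*(-39)) = 7*(39/29) = 273/29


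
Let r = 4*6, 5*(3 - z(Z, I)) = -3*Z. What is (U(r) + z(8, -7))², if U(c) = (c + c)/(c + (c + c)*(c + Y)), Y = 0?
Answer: 3690241/60025 ≈ 61.478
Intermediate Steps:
z(Z, I) = 3 + 3*Z/5 (z(Z, I) = 3 - (-3)*Z/5 = 3 + 3*Z/5)
r = 24
U(c) = 2*c/(c + 2*c²) (U(c) = (c + c)/(c + (c + c)*(c + 0)) = (2*c)/(c + (2*c)*c) = (2*c)/(c + 2*c²) = 2*c/(c + 2*c²))
(U(r) + z(8, -7))² = (2/(1 + 2*24) + (3 + (⅗)*8))² = (2/(1 + 48) + (3 + 24/5))² = (2/49 + 39/5)² = (1921/245)² = 3690241/60025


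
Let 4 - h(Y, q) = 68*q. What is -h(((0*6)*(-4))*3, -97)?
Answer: -6600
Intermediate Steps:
h(Y, q) = 4 - 68*q
-h(((0*6)*(-4))*3, -97) = -(4 - 68*(-97)) = -(4 + 6596) = -1*6600 = -6600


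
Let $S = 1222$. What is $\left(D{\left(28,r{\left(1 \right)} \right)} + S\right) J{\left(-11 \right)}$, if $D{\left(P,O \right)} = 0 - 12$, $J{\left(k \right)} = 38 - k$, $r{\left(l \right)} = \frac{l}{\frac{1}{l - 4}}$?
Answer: $59290$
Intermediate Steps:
$r{\left(l \right)} = l \left(-4 + l\right)$ ($r{\left(l \right)} = \frac{l}{\frac{1}{-4 + l}} = l \left(-4 + l\right)$)
$D{\left(P,O \right)} = -12$ ($D{\left(P,O \right)} = 0 - 12 = -12$)
$\left(D{\left(28,r{\left(1 \right)} \right)} + S\right) J{\left(-11 \right)} = \left(-12 + 1222\right) \left(38 - -11\right) = 1210 \left(38 + 11\right) = 1210 \cdot 49 = 59290$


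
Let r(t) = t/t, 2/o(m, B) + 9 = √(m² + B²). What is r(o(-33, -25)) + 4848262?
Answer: 4848263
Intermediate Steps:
o(m, B) = 2/(-9 + √(B² + m²)) (o(m, B) = 2/(-9 + √(m² + B²)) = 2/(-9 + √(B² + m²)))
r(t) = 1
r(o(-33, -25)) + 4848262 = 1 + 4848262 = 4848263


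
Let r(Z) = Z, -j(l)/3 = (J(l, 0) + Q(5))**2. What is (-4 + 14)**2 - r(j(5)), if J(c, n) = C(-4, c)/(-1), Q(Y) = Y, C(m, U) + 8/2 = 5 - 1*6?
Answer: 400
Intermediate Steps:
C(m, U) = -5 (C(m, U) = -4 + (5 - 1*6) = -4 + (5 - 6) = -4 - 1 = -5)
J(c, n) = 5 (J(c, n) = -5/(-1) = -5*(-1) = 5)
j(l) = -300 (j(l) = -3*(5 + 5)**2 = -3*10**2 = -3*100 = -300)
(-4 + 14)**2 - r(j(5)) = (-4 + 14)**2 - 1*(-300) = 10**2 + 300 = 100 + 300 = 400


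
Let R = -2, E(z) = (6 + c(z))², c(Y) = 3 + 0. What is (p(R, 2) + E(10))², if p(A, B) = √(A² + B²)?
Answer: 6569 + 324*√2 ≈ 7027.2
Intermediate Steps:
c(Y) = 3
E(z) = 81 (E(z) = (6 + 3)² = 9² = 81)
(p(R, 2) + E(10))² = (√((-2)² + 2²) + 81)² = (√(4 + 4) + 81)² = (√8 + 81)² = (2*√2 + 81)² = (81 + 2*√2)²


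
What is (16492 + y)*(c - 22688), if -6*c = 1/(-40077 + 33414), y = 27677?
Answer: -13354068165949/13326 ≈ -1.0021e+9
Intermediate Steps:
c = 1/39978 (c = -1/(6*(-40077 + 33414)) = -⅙/(-6663) = -⅙*(-1/6663) = 1/39978 ≈ 2.5014e-5)
(16492 + y)*(c - 22688) = (16492 + 27677)*(1/39978 - 22688) = 44169*(-907020863/39978) = -13354068165949/13326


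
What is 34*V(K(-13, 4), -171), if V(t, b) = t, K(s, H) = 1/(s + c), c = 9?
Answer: -17/2 ≈ -8.5000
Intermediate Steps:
K(s, H) = 1/(9 + s) (K(s, H) = 1/(s + 9) = 1/(9 + s))
34*V(K(-13, 4), -171) = 34/(9 - 13) = 34/(-4) = 34*(-¼) = -17/2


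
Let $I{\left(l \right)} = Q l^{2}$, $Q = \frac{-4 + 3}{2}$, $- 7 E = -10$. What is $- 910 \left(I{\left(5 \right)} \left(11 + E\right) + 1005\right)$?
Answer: $-773175$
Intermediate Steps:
$E = \frac{10}{7}$ ($E = \left(- \frac{1}{7}\right) \left(-10\right) = \frac{10}{7} \approx 1.4286$)
$Q = - \frac{1}{2}$ ($Q = \left(-1\right) \frac{1}{2} = - \frac{1}{2} \approx -0.5$)
$I{\left(l \right)} = - \frac{l^{2}}{2}$
$- 910 \left(I{\left(5 \right)} \left(11 + E\right) + 1005\right) = - 910 \left(- \frac{5^{2}}{2} \left(11 + \frac{10}{7}\right) + 1005\right) = - 910 \left(\left(- \frac{1}{2}\right) 25 \cdot \frac{87}{7} + 1005\right) = - 910 \left(\left(- \frac{25}{2}\right) \frac{87}{7} + 1005\right) = - 910 \left(- \frac{2175}{14} + 1005\right) = \left(-910\right) \frac{11895}{14} = -773175$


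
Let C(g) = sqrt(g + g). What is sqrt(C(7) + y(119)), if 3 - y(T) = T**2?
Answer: sqrt(-14158 + sqrt(14)) ≈ 118.97*I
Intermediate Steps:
y(T) = 3 - T**2
C(g) = sqrt(2)*sqrt(g) (C(g) = sqrt(2*g) = sqrt(2)*sqrt(g))
sqrt(C(7) + y(119)) = sqrt(sqrt(2)*sqrt(7) + (3 - 1*119**2)) = sqrt(sqrt(14) + (3 - 1*14161)) = sqrt(sqrt(14) + (3 - 14161)) = sqrt(sqrt(14) - 14158) = sqrt(-14158 + sqrt(14))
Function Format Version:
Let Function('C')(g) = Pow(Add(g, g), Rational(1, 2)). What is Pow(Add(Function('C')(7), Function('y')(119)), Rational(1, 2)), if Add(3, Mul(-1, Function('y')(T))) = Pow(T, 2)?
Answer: Pow(Add(-14158, Pow(14, Rational(1, 2))), Rational(1, 2)) ≈ Mul(118.97, I)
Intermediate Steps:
Function('y')(T) = Add(3, Mul(-1, Pow(T, 2)))
Function('C')(g) = Mul(Pow(2, Rational(1, 2)), Pow(g, Rational(1, 2))) (Function('C')(g) = Pow(Mul(2, g), Rational(1, 2)) = Mul(Pow(2, Rational(1, 2)), Pow(g, Rational(1, 2))))
Pow(Add(Function('C')(7), Function('y')(119)), Rational(1, 2)) = Pow(Add(Mul(Pow(2, Rational(1, 2)), Pow(7, Rational(1, 2))), Add(3, Mul(-1, Pow(119, 2)))), Rational(1, 2)) = Pow(Add(Pow(14, Rational(1, 2)), Add(3, Mul(-1, 14161))), Rational(1, 2)) = Pow(Add(Pow(14, Rational(1, 2)), Add(3, -14161)), Rational(1, 2)) = Pow(Add(Pow(14, Rational(1, 2)), -14158), Rational(1, 2)) = Pow(Add(-14158, Pow(14, Rational(1, 2))), Rational(1, 2))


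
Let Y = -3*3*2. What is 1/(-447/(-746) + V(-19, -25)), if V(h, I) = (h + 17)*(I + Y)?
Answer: 746/64603 ≈ 0.011547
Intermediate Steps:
Y = -18 (Y = -9*2 = -18)
V(h, I) = (-18 + I)*(17 + h) (V(h, I) = (h + 17)*(I - 18) = (17 + h)*(-18 + I) = (-18 + I)*(17 + h))
1/(-447/(-746) + V(-19, -25)) = 1/(-447/(-746) + (-306 - 18*(-19) + 17*(-25) - 25*(-19))) = 1/(-447*(-1/746) + (-306 + 342 - 425 + 475)) = 1/(447/746 + 86) = 1/(64603/746) = 746/64603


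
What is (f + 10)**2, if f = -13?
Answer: 9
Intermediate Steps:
(f + 10)**2 = (-13 + 10)**2 = (-3)**2 = 9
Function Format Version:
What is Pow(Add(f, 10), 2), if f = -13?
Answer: 9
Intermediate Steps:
Pow(Add(f, 10), 2) = Pow(Add(-13, 10), 2) = Pow(-3, 2) = 9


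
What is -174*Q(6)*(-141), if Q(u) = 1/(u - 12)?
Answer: -4089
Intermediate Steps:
Q(u) = 1/(-12 + u)
-174*Q(6)*(-141) = -174/(-12 + 6)*(-141) = -174/(-6)*(-141) = -174*(-⅙)*(-141) = 29*(-141) = -4089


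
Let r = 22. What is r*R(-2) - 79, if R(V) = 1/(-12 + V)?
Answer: -564/7 ≈ -80.571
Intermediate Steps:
r*R(-2) - 79 = 22/(-12 - 2) - 79 = 22/(-14) - 79 = 22*(-1/14) - 79 = -11/7 - 79 = -564/7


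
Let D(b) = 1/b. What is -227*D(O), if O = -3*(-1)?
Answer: -227/3 ≈ -75.667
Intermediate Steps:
O = 3
-227*D(O) = -227/3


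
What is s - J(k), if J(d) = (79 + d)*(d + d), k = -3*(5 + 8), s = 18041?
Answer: 21161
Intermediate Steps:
k = -39 (k = -3*13 = -39)
J(d) = 2*d*(79 + d) (J(d) = (79 + d)*(2*d) = 2*d*(79 + d))
s - J(k) = 18041 - 2*(-39)*(79 - 39) = 18041 - 2*(-39)*40 = 18041 - 1*(-3120) = 18041 + 3120 = 21161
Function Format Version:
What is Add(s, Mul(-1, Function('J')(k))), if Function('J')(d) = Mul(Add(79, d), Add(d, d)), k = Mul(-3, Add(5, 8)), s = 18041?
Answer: 21161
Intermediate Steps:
k = -39 (k = Mul(-3, 13) = -39)
Function('J')(d) = Mul(2, d, Add(79, d)) (Function('J')(d) = Mul(Add(79, d), Mul(2, d)) = Mul(2, d, Add(79, d)))
Add(s, Mul(-1, Function('J')(k))) = Add(18041, Mul(-1, Mul(2, -39, Add(79, -39)))) = Add(18041, Mul(-1, Mul(2, -39, 40))) = Add(18041, Mul(-1, -3120)) = Add(18041, 3120) = 21161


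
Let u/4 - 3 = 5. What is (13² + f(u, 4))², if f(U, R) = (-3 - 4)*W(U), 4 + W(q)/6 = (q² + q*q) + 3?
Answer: 7362498025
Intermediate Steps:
u = 32 (u = 12 + 4*5 = 12 + 20 = 32)
W(q) = -6 + 12*q² (W(q) = -24 + 6*((q² + q*q) + 3) = -24 + 6*((q² + q²) + 3) = -24 + 6*(2*q² + 3) = -24 + 6*(3 + 2*q²) = -24 + (18 + 12*q²) = -6 + 12*q²)
f(U, R) = 42 - 84*U² (f(U, R) = (-3 - 4)*(-6 + 12*U²) = -7*(-6 + 12*U²) = 42 - 84*U²)
(13² + f(u, 4))² = (13² + (42 - 84*32²))² = (169 + (42 - 84*1024))² = (169 + (42 - 86016))² = (169 - 85974)² = (-85805)² = 7362498025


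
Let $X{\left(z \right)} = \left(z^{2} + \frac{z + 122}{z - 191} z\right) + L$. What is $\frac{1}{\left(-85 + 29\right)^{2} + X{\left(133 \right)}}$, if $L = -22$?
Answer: $\frac{58}{1172659} \approx 4.946 \cdot 10^{-5}$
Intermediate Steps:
$X{\left(z \right)} = -22 + z^{2} + \frac{z \left(122 + z\right)}{-191 + z}$ ($X{\left(z \right)} = \left(z^{2} + \frac{z + 122}{z - 191} z\right) - 22 = \left(z^{2} + \frac{122 + z}{-191 + z} z\right) - 22 = \left(z^{2} + \frac{z \left(122 + z\right)}{-191 + z}\right) - 22 = -22 + z^{2} + \frac{z \left(122 + z\right)}{-191 + z}$)
$\frac{1}{\left(-85 + 29\right)^{2} + X{\left(133 \right)}} = \frac{1}{\left(-85 + 29\right)^{2} + \frac{4202 + 133^{3} - 190 \cdot 133^{2} + 100 \cdot 133}{-191 + 133}} = \frac{1}{\left(-56\right)^{2} + \frac{4202 + 2352637 - 3360910 + 13300}{-58}} = \frac{1}{3136 - \frac{4202 + 2352637 - 3360910 + 13300}{58}} = \frac{1}{3136 - - \frac{990771}{58}} = \frac{1}{3136 + \frac{990771}{58}} = \frac{1}{\frac{1172659}{58}} = \frac{58}{1172659}$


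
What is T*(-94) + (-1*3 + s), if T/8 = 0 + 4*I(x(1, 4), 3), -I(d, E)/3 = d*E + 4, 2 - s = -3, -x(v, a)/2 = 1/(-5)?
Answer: 234634/5 ≈ 46927.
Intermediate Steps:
x(v, a) = ⅖ (x(v, a) = -2/(-5) = -2*(-⅕) = ⅖)
s = 5 (s = 2 - 1*(-3) = 2 + 3 = 5)
I(d, E) = -12 - 3*E*d (I(d, E) = -3*(d*E + 4) = -3*(E*d + 4) = -3*(4 + E*d) = -12 - 3*E*d)
T = -2496/5 (T = 8*(0 + 4*(-12 - 3*3*⅖)) = 8*(0 + 4*(-12 - 18/5)) = 8*(0 + 4*(-78/5)) = 8*(0 - 312/5) = 8*(-312/5) = -2496/5 ≈ -499.20)
T*(-94) + (-1*3 + s) = -2496/5*(-94) + (-1*3 + 5) = 234624/5 + (-3 + 5) = 234624/5 + 2 = 234634/5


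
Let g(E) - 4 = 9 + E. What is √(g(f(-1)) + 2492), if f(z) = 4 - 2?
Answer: √2507 ≈ 50.070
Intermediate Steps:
f(z) = 2
g(E) = 13 + E (g(E) = 4 + (9 + E) = 13 + E)
√(g(f(-1)) + 2492) = √((13 + 2) + 2492) = √(15 + 2492) = √2507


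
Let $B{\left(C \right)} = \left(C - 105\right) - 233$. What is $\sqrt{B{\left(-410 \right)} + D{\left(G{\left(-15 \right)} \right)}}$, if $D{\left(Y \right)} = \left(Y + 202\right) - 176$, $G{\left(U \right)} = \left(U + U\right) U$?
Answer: $4 i \sqrt{17} \approx 16.492 i$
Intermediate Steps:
$G{\left(U \right)} = 2 U^{2}$ ($G{\left(U \right)} = 2 U U = 2 U^{2}$)
$B{\left(C \right)} = -338 + C$ ($B{\left(C \right)} = \left(-105 + C\right) - 233 = -338 + C$)
$D{\left(Y \right)} = 26 + Y$ ($D{\left(Y \right)} = \left(202 + Y\right) - 176 = 26 + Y$)
$\sqrt{B{\left(-410 \right)} + D{\left(G{\left(-15 \right)} \right)}} = \sqrt{\left(-338 - 410\right) + \left(26 + 2 \left(-15\right)^{2}\right)} = \sqrt{-748 + \left(26 + 2 \cdot 225\right)} = \sqrt{-748 + \left(26 + 450\right)} = \sqrt{-748 + 476} = \sqrt{-272} = 4 i \sqrt{17}$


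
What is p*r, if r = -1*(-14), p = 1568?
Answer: 21952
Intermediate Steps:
r = 14
p*r = 1568*14 = 21952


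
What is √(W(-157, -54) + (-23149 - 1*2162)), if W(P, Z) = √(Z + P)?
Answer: √(-25311 + I*√211) ≈ 0.0457 + 159.09*I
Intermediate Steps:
W(P, Z) = √(P + Z)
√(W(-157, -54) + (-23149 - 1*2162)) = √(√(-157 - 54) + (-23149 - 1*2162)) = √(√(-211) + (-23149 - 2162)) = √(I*√211 - 25311) = √(-25311 + I*√211)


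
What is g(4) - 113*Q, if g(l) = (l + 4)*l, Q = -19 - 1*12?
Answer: 3535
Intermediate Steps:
Q = -31 (Q = -19 - 12 = -31)
g(l) = l*(4 + l) (g(l) = (4 + l)*l = l*(4 + l))
g(4) - 113*Q = 4*(4 + 4) - 113*(-31) = 4*8 + 3503 = 32 + 3503 = 3535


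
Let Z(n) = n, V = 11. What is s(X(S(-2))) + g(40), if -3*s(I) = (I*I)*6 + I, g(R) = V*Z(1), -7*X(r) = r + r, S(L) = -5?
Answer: 947/147 ≈ 6.4422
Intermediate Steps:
X(r) = -2*r/7 (X(r) = -(r + r)/7 = -2*r/7)
g(R) = 11 (g(R) = 11*1 = 11)
s(I) = -2*I**2 - I/3 (s(I) = -((I*I)*6 + I)/3 = -(I**2*6 + I)/3 = -(6*I**2 + I)/3 = -(I + 6*I**2)/3 = -2*I**2 - I/3)
s(X(S(-2))) + g(40) = -(-2/7*(-5))*(1 + 6*(-2/7*(-5)))/3 + 11 = -1/3*10/7*(1 + 6*(10/7)) + 11 = -1/3*10/7*(1 + 60/7) + 11 = -1/3*10/7*67/7 + 11 = -670/147 + 11 = 947/147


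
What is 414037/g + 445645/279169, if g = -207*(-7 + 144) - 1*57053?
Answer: -77522864513/23844382628 ≈ -3.2512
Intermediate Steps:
g = -85412 (g = -207*137 - 57053 = -28359 - 57053 = -85412)
414037/g + 445645/279169 = 414037/(-85412) + 445645/279169 = 414037*(-1/85412) + 445645*(1/279169) = -414037/85412 + 445645/279169 = -77522864513/23844382628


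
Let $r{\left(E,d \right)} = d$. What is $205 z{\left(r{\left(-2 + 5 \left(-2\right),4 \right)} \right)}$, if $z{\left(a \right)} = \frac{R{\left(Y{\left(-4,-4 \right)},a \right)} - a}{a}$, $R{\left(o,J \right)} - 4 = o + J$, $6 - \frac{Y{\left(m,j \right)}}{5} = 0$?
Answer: $\frac{3485}{2} \approx 1742.5$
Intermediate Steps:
$Y{\left(m,j \right)} = 30$ ($Y{\left(m,j \right)} = 30 - 0 = 30 + 0 = 30$)
$R{\left(o,J \right)} = 4 + J + o$ ($R{\left(o,J \right)} = 4 + \left(o + J\right) = 4 + \left(J + o\right) = 4 + J + o$)
$z{\left(a \right)} = \frac{34}{a}$ ($z{\left(a \right)} = \frac{\left(4 + a + 30\right) - a}{a} = \frac{\left(34 + a\right) - a}{a} = \frac{34}{a}$)
$205 z{\left(r{\left(-2 + 5 \left(-2\right),4 \right)} \right)} = 205 \cdot \frac{34}{4} = 205 \cdot 34 \cdot \frac{1}{4} = 205 \cdot \frac{17}{2} = \frac{3485}{2}$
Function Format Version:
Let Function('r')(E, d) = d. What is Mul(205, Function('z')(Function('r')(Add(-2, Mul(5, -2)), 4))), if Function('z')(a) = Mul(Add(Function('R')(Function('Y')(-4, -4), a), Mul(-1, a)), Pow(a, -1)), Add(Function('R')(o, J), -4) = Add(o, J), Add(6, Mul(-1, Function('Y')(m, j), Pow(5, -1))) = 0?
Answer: Rational(3485, 2) ≈ 1742.5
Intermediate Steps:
Function('Y')(m, j) = 30 (Function('Y')(m, j) = Add(30, Mul(-5, 0)) = Add(30, 0) = 30)
Function('R')(o, J) = Add(4, J, o) (Function('R')(o, J) = Add(4, Add(o, J)) = Add(4, Add(J, o)) = Add(4, J, o))
Function('z')(a) = Mul(34, Pow(a, -1)) (Function('z')(a) = Mul(Add(Add(4, a, 30), Mul(-1, a)), Pow(a, -1)) = Mul(Add(Add(34, a), Mul(-1, a)), Pow(a, -1)) = Mul(34, Pow(a, -1)))
Mul(205, Function('z')(Function('r')(Add(-2, Mul(5, -2)), 4))) = Mul(205, Mul(34, Pow(4, -1))) = Mul(205, Mul(34, Rational(1, 4))) = Mul(205, Rational(17, 2)) = Rational(3485, 2)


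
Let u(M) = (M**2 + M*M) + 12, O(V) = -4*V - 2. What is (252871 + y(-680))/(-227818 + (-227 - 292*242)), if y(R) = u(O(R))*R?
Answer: 10046787929/298709 ≈ 33634.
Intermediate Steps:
O(V) = -2 - 4*V
u(M) = 12 + 2*M**2 (u(M) = (M**2 + M**2) + 12 = 2*M**2 + 12 = 12 + 2*M**2)
y(R) = R*(12 + 2*(-2 - 4*R)**2) (y(R) = (12 + 2*(-2 - 4*R)**2)*R = R*(12 + 2*(-2 - 4*R)**2))
(252871 + y(-680))/(-227818 + (-227 - 292*242)) = (252871 + 4*(-680)*(3 + 2*(1 + 2*(-680))**2))/(-227818 + (-227 - 292*242)) = (252871 + 4*(-680)*(3 + 2*(1 - 1360)**2))/(-227818 + (-227 - 70664)) = (252871 + 4*(-680)*(3 + 2*(-1359)**2))/(-227818 - 70891) = (252871 + 4*(-680)*(3 + 2*1846881))/(-298709) = (252871 + 4*(-680)*(3 + 3693762))*(-1/298709) = (252871 + 4*(-680)*3693765)*(-1/298709) = (252871 - 10047040800)*(-1/298709) = -10046787929*(-1/298709) = 10046787929/298709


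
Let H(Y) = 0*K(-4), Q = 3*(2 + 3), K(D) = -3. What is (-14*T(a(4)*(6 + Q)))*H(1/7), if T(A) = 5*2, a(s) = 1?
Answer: 0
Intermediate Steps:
Q = 15 (Q = 3*5 = 15)
H(Y) = 0 (H(Y) = 0*(-3) = 0)
T(A) = 10
(-14*T(a(4)*(6 + Q)))*H(1/7) = -14*10*0 = -140*0 = 0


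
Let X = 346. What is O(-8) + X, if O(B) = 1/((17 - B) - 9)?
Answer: 5537/16 ≈ 346.06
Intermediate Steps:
O(B) = 1/(8 - B)
O(-8) + X = -1/(-8 - 8) + 346 = -1/(-16) + 346 = -1*(-1/16) + 346 = 1/16 + 346 = 5537/16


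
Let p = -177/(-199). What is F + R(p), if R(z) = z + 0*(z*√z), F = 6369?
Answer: 1267608/199 ≈ 6369.9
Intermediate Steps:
p = 177/199 (p = -177*(-1/199) = 177/199 ≈ 0.88945)
R(z) = z (R(z) = z + 0*z^(3/2) = z + 0 = z)
F + R(p) = 6369 + 177/199 = 1267608/199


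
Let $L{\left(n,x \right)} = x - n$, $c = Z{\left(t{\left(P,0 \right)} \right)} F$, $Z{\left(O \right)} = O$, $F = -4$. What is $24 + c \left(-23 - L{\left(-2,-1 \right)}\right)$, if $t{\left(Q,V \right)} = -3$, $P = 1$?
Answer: $-264$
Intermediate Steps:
$c = 12$ ($c = \left(-3\right) \left(-4\right) = 12$)
$24 + c \left(-23 - L{\left(-2,-1 \right)}\right) = 24 + 12 \left(-23 - \left(-1 - -2\right)\right) = 24 + 12 \left(-23 - \left(-1 + 2\right)\right) = 24 + 12 \left(-23 - 1\right) = 24 + 12 \left(-24\right) = 24 - 288 = -264$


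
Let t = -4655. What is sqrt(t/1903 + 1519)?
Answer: 49*sqrt(2287406)/1903 ≈ 38.943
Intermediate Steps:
sqrt(t/1903 + 1519) = sqrt(-4655/1903 + 1519) = sqrt(2886002/1903) = 49*sqrt(2287406)/1903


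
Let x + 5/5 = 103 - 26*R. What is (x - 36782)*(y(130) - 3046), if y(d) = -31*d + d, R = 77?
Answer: 268685172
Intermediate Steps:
y(d) = -30*d
x = -1900 (x = -1 + (103 - 26*77) = -1 + (103 - 2002) = -1 - 1899 = -1900)
(x - 36782)*(y(130) - 3046) = (-1900 - 36782)*(-30*130 - 3046) = -38682*(-3900 - 3046) = -38682*(-6946) = 268685172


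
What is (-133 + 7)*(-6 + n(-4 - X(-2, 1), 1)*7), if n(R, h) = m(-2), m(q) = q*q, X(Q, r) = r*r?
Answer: -2772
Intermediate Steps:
X(Q, r) = r²
m(q) = q²
n(R, h) = 4 (n(R, h) = (-2)² = 4)
(-133 + 7)*(-6 + n(-4 - X(-2, 1), 1)*7) = (-133 + 7)*(-6 + 4*7) = -126*(-6 + 28) = -126*22 = -2772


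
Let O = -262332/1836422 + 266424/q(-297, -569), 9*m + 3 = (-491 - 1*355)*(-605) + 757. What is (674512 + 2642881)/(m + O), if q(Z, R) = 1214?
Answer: 2377237517435907/40970130879814 ≈ 58.024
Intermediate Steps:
m = 512584/9 (m = -⅓ + ((-491 - 1*355)*(-605) + 757)/9 = -⅓ + ((-491 - 355)*(-605) + 757)/9 = -⅓ + (-846*(-605) + 757)/9 = -⅓ + (511830 + 757)/9 = -⅓ + (⅑)*512587 = -⅓ + 512587/9 = 512584/9 ≈ 56954.)
O = 17462443710/79622011 (O = -262332/1836422 + 266424/1214 = -262332*1/1836422 + 266424*(1/1214) = -18738/131173 + 133212/607 = 17462443710/79622011 ≈ 219.32)
(674512 + 2642881)/(m + O) = (674512 + 2642881)/(512584/9 + 17462443710/79622011) = 3317393/(40970130879814/716598099) = 3317393*(716598099/40970130879814) = 2377237517435907/40970130879814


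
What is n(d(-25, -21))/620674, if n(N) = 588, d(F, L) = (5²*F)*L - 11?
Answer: 294/310337 ≈ 0.00094736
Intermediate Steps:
d(F, L) = -11 + 25*F*L (d(F, L) = (25*F)*L - 11 = 25*F*L - 11 = -11 + 25*F*L)
n(d(-25, -21))/620674 = 588/620674 = 588*(1/620674) = 294/310337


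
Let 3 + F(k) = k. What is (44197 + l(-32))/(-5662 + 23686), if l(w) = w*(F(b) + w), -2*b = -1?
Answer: 45301/18024 ≈ 2.5134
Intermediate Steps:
b = ½ (b = -½*(-1) = ½ ≈ 0.50000)
F(k) = -3 + k
l(w) = w*(-5/2 + w) (l(w) = w*((-3 + ½) + w) = w*(-5/2 + w))
(44197 + l(-32))/(-5662 + 23686) = (44197 + (½)*(-32)*(-5 + 2*(-32)))/(-5662 + 23686) = (44197 + (½)*(-32)*(-5 - 64))/18024 = (44197 + (½)*(-32)*(-69))*(1/18024) = (44197 + 1104)*(1/18024) = 45301*(1/18024) = 45301/18024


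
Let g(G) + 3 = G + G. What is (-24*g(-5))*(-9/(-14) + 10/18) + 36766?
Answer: 779938/21 ≈ 37140.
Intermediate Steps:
g(G) = -3 + 2*G (g(G) = -3 + (G + G) = -3 + 2*G)
(-24*g(-5))*(-9/(-14) + 10/18) + 36766 = (-24*(-3 + 2*(-5)))*(-9/(-14) + 10/18) + 36766 = (-24*(-3 - 10))*(-9*(-1/14) + 10*(1/18)) + 36766 = (-24*(-13))*(9/14 + 5/9) + 36766 = -6*(-52)*(151/126) + 36766 = 312*(151/126) + 36766 = 7852/21 + 36766 = 779938/21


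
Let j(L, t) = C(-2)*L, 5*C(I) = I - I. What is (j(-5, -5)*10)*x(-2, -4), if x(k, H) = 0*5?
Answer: 0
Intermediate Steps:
C(I) = 0 (C(I) = (I - I)/5 = (1/5)*0 = 0)
x(k, H) = 0
j(L, t) = 0 (j(L, t) = 0*L = 0)
(j(-5, -5)*10)*x(-2, -4) = (0*10)*0 = 0*0 = 0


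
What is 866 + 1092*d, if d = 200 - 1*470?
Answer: -293974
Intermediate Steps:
d = -270 (d = 200 - 470 = -270)
866 + 1092*d = 866 + 1092*(-270) = 866 - 294840 = -293974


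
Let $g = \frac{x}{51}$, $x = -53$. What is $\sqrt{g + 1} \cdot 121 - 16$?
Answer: $-16 + \frac{121 i \sqrt{102}}{51} \approx -16.0 + 23.962 i$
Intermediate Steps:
$g = - \frac{53}{51} \approx -1.0392$
$\sqrt{g + 1} \cdot 121 - 16 = \sqrt{- \frac{53}{51} + 1} \cdot 121 - 16 = \sqrt{- \frac{2}{51}} \cdot 121 - 16 = \frac{i \sqrt{102}}{51} \cdot 121 - 16 = \frac{121 i \sqrt{102}}{51} - 16 = -16 + \frac{121 i \sqrt{102}}{51}$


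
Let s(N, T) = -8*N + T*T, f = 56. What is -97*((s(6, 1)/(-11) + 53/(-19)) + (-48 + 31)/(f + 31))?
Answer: -2271449/18183 ≈ -124.92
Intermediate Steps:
s(N, T) = T² - 8*N (s(N, T) = -8*N + T² = T² - 8*N)
-97*((s(6, 1)/(-11) + 53/(-19)) + (-48 + 31)/(f + 31)) = -97*(((1² - 8*6)/(-11) + 53/(-19)) + (-48 + 31)/(56 + 31)) = -97*(((1 - 48)*(-1/11) + 53*(-1/19)) - 17/87) = -97*((-47*(-1/11) - 53/19) - 17*1/87) = -97*((47/11 - 53/19) - 17/87) = -97*(310/209 - 17/87) = -97*23417/18183 = -2271449/18183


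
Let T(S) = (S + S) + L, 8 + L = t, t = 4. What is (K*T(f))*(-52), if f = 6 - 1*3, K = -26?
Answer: 2704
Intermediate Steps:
L = -4 (L = -8 + 4 = -4)
f = 3 (f = 6 - 3 = 3)
T(S) = -4 + 2*S (T(S) = (S + S) - 4 = 2*S - 4 = -4 + 2*S)
(K*T(f))*(-52) = -26*(-4 + 2*3)*(-52) = -26*(-4 + 6)*(-52) = -26*2*(-52) = -52*(-52) = 2704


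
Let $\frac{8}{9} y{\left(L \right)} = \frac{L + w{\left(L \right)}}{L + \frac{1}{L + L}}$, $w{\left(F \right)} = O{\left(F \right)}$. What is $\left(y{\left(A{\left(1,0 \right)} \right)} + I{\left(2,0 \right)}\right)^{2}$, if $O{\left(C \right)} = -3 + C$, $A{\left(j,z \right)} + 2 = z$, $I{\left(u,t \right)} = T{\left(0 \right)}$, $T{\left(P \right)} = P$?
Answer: $\frac{49}{4} \approx 12.25$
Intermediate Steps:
$I{\left(u,t \right)} = 0$
$A{\left(j,z \right)} = -2 + z$
$w{\left(F \right)} = -3 + F$
$y{\left(L \right)} = \frac{9 \left(-3 + 2 L\right)}{8 \left(L + \frac{1}{2 L}\right)}$ ($y{\left(L \right)} = \frac{9 \frac{L + \left(-3 + L\right)}{L + \frac{1}{L + L}}}{8} = \frac{9 \frac{-3 + 2 L}{L + \frac{1}{2 L}}}{8} = \frac{9 \left(-3 + 2 L\right)}{8 \left(L + \frac{1}{2 L}\right)}$)
$\left(y{\left(A{\left(1,0 \right)} \right)} + I{\left(2,0 \right)}\right)^{2} = \left(\frac{9 \left(-2 + 0\right) \left(-3 + 2 \left(-2 + 0\right)\right)}{4 \left(1 + 2 \left(-2 + 0\right)^{2}\right)} + 0\right)^{2} = \left(\frac{9}{4} \left(-2\right) \frac{1}{1 + 2 \left(-2\right)^{2}} \left(-3 + 2 \left(-2\right)\right) + 0\right)^{2} = \left(\frac{9}{4} \left(-2\right) \frac{1}{1 + 2 \cdot 4} \left(-3 - 4\right) + 0\right)^{2} = \left(\frac{9}{4} \left(-2\right) \frac{1}{1 + 8} \left(-7\right) + 0\right)^{2} = \left(\frac{9}{4} \left(-2\right) \frac{1}{9} \left(-7\right) + 0\right)^{2} = \left(\frac{7}{2} + 0\right)^{2} = \left(\frac{7}{2}\right)^{2} = \frac{49}{4}$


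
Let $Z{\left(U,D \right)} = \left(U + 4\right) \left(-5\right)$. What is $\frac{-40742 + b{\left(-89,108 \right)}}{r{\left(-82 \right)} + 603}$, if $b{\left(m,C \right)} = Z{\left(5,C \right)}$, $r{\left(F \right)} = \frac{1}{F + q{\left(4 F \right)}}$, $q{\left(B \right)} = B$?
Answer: $- \frac{16722670}{247229} \approx -67.64$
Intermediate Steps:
$r{\left(F \right)} = \frac{1}{5 F}$ ($r{\left(F \right)} = \frac{1}{F + 4 F} = \frac{1}{5 F}$)
$Z{\left(U,D \right)} = -20 - 5 U$ ($Z{\left(U,D \right)} = \left(4 + U\right) \left(-5\right) = -20 - 5 U$)
$b{\left(m,C \right)} = -45$ ($b{\left(m,C \right)} = -20 - 25 = -45$)
$\frac{-40742 + b{\left(-89,108 \right)}}{r{\left(-82 \right)} + 603} = \frac{-40742 - 45}{\frac{1}{5 \left(-82\right)} + 603} = - \frac{40787}{\frac{1}{5} \left(- \frac{1}{82}\right) + 603} = - \frac{40787}{- \frac{1}{410} + 603} = - \frac{40787}{\frac{247229}{410}} = \left(-40787\right) \frac{410}{247229} = - \frac{16722670}{247229}$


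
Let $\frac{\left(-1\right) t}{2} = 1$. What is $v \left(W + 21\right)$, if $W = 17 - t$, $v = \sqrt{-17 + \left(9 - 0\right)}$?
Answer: $80 i \sqrt{2} \approx 113.14 i$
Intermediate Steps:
$t = -2$ ($t = \left(-2\right) 1 = -2$)
$v = 2 i \sqrt{2}$ ($v = \sqrt{-17 + \left(9 + 0\right)} = \sqrt{-17 + 9} = \sqrt{-8} = 2 i \sqrt{2} \approx 2.8284 i$)
$W = 19$ ($W = 17 - -2 = 17 + 2 = 19$)
$v \left(W + 21\right) = 2 i \sqrt{2} \left(19 + 21\right) = 2 i \sqrt{2} \cdot 40 = 80 i \sqrt{2}$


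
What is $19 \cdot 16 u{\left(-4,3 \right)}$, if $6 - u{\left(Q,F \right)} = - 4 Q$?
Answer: $-3040$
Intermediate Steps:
$u{\left(Q,F \right)} = 6 + 4 Q$ ($u{\left(Q,F \right)} = 6 - - 4 Q = 6 + 4 Q$)
$19 \cdot 16 u{\left(-4,3 \right)} = 19 \cdot 16 \left(6 + 4 \left(-4\right)\right) = 304 \left(6 - 16\right) = 304 \left(-10\right) = -3040$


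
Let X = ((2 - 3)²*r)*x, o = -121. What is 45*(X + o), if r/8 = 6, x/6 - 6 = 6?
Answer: 150075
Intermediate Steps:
x = 72 (x = 36 + 6*6 = 36 + 36 = 72)
r = 48 (r = 8*6 = 48)
X = 3456 (X = ((2 - 3)²*48)*72 = ((-1)²*48)*72 = (1*48)*72 = 48*72 = 3456)
45*(X + o) = 45*(3456 - 121) = 45*3335 = 150075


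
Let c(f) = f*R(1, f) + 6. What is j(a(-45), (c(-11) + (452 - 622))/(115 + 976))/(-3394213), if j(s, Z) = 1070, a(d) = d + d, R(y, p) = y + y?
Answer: -1070/3394213 ≈ -0.00031524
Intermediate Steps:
R(y, p) = 2*y
c(f) = 6 + 2*f (c(f) = f*(2*1) + 6 = f*2 + 6 = 2*f + 6 = 6 + 2*f)
a(d) = 2*d
j(a(-45), (c(-11) + (452 - 622))/(115 + 976))/(-3394213) = 1070/(-3394213) = 1070*(-1/3394213) = -1070/3394213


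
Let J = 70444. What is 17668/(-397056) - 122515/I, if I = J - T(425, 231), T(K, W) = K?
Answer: -12470602883/6950366016 ≈ -1.7942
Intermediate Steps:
I = 70019 (I = 70444 - 1*425 = 70444 - 425 = 70019)
17668/(-397056) - 122515/I = 17668/(-397056) - 122515/70019 = 17668*(-1/397056) - 122515*1/70019 = -4417/99264 - 122515/70019 = -12470602883/6950366016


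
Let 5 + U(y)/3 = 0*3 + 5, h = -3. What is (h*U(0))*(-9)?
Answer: 0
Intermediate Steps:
U(y) = 0 (U(y) = -15 + 3*(0*3 + 5) = -15 + 3*(0 + 5) = -15 + 3*5 = -15 + 15 = 0)
(h*U(0))*(-9) = -3*0*(-9) = 0*(-9) = 0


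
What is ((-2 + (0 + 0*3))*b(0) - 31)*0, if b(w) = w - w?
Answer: 0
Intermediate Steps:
b(w) = 0
((-2 + (0 + 0*3))*b(0) - 31)*0 = ((-2 + (0 + 0*3))*0 - 31)*0 = ((-2 + (0 + 0))*0 - 31)*0 = ((-2 + 0)*0 - 31)*0 = (-2*0 - 31)*0 = (0 - 31)*0 = -31*0 = 0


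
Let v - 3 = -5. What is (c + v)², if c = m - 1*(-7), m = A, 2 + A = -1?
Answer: 4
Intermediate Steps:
v = -2 (v = 3 - 5 = -2)
A = -3 (A = -2 - 1 = -3)
m = -3
c = 4 (c = -3 - 1*(-7) = -3 + 7 = 4)
(c + v)² = (4 - 2)² = 2² = 4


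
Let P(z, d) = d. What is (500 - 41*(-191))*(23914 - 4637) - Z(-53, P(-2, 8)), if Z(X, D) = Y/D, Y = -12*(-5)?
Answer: 321193359/2 ≈ 1.6060e+8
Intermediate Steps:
Y = 60
Z(X, D) = 60/D
(500 - 41*(-191))*(23914 - 4637) - Z(-53, P(-2, 8)) = (500 - 41*(-191))*(23914 - 4637) - 60/8 = (500 + 7831)*19277 - 60/8 = 8331*19277 - 1*15/2 = 160596687 - 15/2 = 321193359/2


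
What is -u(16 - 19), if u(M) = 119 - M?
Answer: -122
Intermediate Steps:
-u(16 - 19) = -(119 - (16 - 19)) = -(119 - 1*(-3)) = -(119 + 3) = -1*122 = -122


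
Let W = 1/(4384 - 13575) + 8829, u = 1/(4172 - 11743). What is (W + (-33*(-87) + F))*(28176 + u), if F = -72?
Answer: 22798189956148765/69585061 ≈ 3.2763e+8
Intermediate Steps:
u = -1/7571 (u = 1/(-7571) = -1/7571 ≈ -0.00013208)
W = 81147338/9191 (W = 1/(-9191) + 8829 = -1/9191 + 8829 = 81147338/9191 ≈ 8829.0)
(W + (-33*(-87) + F))*(28176 + u) = (81147338/9191 + (-33*(-87) - 72))*(28176 - 1/7571) = (81147338/9191 + (2871 - 72))*(213320495/7571) = (81147338/9191 + 2799)*(213320495/7571) = (106872947/9191)*(213320495/7571) = 22798189956148765/69585061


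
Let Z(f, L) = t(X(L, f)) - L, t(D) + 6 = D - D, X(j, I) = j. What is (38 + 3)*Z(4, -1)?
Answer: -205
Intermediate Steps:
t(D) = -6 (t(D) = -6 + (D - D) = -6 + 0 = -6)
Z(f, L) = -6 - L
(38 + 3)*Z(4, -1) = (38 + 3)*(-6 - 1*(-1)) = 41*(-6 + 1) = 41*(-5) = -205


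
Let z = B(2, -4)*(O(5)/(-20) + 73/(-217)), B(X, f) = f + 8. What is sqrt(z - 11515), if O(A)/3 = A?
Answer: I*sqrt(542434466)/217 ≈ 107.33*I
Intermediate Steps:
O(A) = 3*A
B(X, f) = 8 + f
z = -943/217 (z = (8 - 4)*((3*5)/(-20) + 73/(-217)) = 4*(15*(-1/20) + 73*(-1/217)) = 4*(-3/4 - 73/217) = 4*(-943/868) = -943/217 ≈ -4.3456)
sqrt(z - 11515) = sqrt(-943/217 - 11515) = sqrt(-2499698/217) = I*sqrt(542434466)/217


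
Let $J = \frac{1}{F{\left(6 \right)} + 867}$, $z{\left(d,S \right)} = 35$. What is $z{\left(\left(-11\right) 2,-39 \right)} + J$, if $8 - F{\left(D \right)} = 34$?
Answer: $\frac{29436}{841} \approx 35.001$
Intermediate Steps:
$F{\left(D \right)} = -26$ ($F{\left(D \right)} = 8 - 34 = -26$)
$J = \frac{1}{841}$ ($J = \frac{1}{-26 + 867} = \frac{1}{841} \approx 0.0011891$)
$z{\left(\left(-11\right) 2,-39 \right)} + J = 35 + \frac{1}{841} = \frac{29436}{841}$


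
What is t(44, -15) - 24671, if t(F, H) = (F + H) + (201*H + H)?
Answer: -27672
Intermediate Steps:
t(F, H) = F + 203*H (t(F, H) = (F + H) + 202*H = F + 203*H)
t(44, -15) - 24671 = (44 + 203*(-15)) - 24671 = (44 - 3045) - 24671 = -3001 - 24671 = -27672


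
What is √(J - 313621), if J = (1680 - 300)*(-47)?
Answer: I*√378481 ≈ 615.21*I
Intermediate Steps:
J = -64860 (J = 1380*(-47) = -64860)
√(J - 313621) = √(-64860 - 313621) = √(-378481) = I*√378481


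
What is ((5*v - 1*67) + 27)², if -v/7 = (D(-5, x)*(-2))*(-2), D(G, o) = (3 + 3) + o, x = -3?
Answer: 211600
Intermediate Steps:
D(G, o) = 6 + o
v = -84 (v = -7*(6 - 3)*(-2)*(-2) = -7*3*(-2)*(-2) = -(-42)*(-2) = -7*12 = -84)
((5*v - 1*67) + 27)² = ((5*(-84) - 1*67) + 27)² = ((-420 - 67) + 27)² = (-487 + 27)² = (-460)² = 211600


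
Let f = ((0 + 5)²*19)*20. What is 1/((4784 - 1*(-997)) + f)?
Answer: 1/15281 ≈ 6.5441e-5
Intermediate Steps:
f = 9500 (f = (5²*19)*20 = (25*19)*20 = 475*20 = 9500)
1/((4784 - 1*(-997)) + f) = 1/((4784 - 1*(-997)) + 9500) = 1/((4784 + 997) + 9500) = 1/(5781 + 9500) = 1/15281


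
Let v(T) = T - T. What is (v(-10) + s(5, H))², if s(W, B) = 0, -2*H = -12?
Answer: 0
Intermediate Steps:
H = 6 (H = -½*(-12) = 6)
v(T) = 0
(v(-10) + s(5, H))² = (0 + 0)² = 0² = 0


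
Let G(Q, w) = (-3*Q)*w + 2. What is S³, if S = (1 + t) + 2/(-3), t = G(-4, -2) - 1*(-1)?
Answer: -238328/27 ≈ -8827.0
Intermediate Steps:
G(Q, w) = 2 - 3*Q*w (G(Q, w) = -3*Q*w + 2 = 2 - 3*Q*w)
t = -21 (t = (2 - 3*(-4)*(-2)) - 1*(-1) = (2 - 24) + 1 = -22 + 1 = -21)
S = -62/3 (S = (1 - 21) + 2/(-3) = -20 + 2*(-⅓) = -20 - ⅔ = -62/3 ≈ -20.667)
S³ = (-62/3)³ = -238328/27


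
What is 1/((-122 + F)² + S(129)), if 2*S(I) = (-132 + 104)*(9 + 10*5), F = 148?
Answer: -1/150 ≈ -0.0066667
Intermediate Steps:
S(I) = -826 (S(I) = ((-132 + 104)*(9 + 10*5))/2 = (-28*(9 + 50))/2 = (-28*59)/2 = (½)*(-1652) = -826)
1/((-122 + F)² + S(129)) = 1/((-122 + 148)² - 826) = 1/(26² - 826) = 1/(676 - 826) = 1/(-150) = -1/150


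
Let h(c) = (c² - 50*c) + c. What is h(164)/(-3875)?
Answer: -3772/775 ≈ -4.8671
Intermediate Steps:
h(c) = c² - 49*c
h(164)/(-3875) = (164*(-49 + 164))/(-3875) = (164*115)*(-1/3875) = 18860*(-1/3875) = -3772/775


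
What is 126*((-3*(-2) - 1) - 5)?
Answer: 0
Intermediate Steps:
126*((-3*(-2) - 1) - 5) = 126*((6 - 1) - 5) = 126*(5 - 5) = 126*0 = 0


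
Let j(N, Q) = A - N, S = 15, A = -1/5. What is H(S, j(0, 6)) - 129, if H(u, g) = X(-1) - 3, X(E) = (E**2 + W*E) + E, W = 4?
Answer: -136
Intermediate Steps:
A = -1/5 (A = -1*1/5 = -1/5 ≈ -0.20000)
X(E) = E**2 + 5*E (X(E) = (E**2 + 4*E) + E = E**2 + 5*E)
j(N, Q) = -1/5 - N
H(u, g) = -7 (H(u, g) = -(5 - 1) - 3 = -1*4 - 3 = -4 - 3 = -7)
H(S, j(0, 6)) - 129 = -7 - 129 = -136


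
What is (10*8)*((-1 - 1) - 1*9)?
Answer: -880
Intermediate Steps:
(10*8)*((-1 - 1) - 1*9) = 80*(-2 - 9) = 80*(-11) = -880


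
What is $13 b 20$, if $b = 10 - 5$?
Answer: $1300$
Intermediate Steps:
$b = 5$
$13 b 20 = 13 \cdot 5 \cdot 20 = 65 \cdot 20 = 1300$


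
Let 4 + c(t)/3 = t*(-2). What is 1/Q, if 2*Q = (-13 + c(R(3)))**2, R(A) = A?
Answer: 2/1849 ≈ 0.0010817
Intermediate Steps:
c(t) = -12 - 6*t (c(t) = -12 + 3*(t*(-2)) = -12 + 3*(-2*t) = -12 - 6*t)
Q = 1849/2 (Q = (-13 + (-12 - 6*3))**2/2 = (-13 + (-12 - 18))**2/2 = (-13 - 30)**2/2 = (1/2)*(-43)**2 = (1/2)*1849 = 1849/2 ≈ 924.50)
1/Q = 1/(1849/2) = 2/1849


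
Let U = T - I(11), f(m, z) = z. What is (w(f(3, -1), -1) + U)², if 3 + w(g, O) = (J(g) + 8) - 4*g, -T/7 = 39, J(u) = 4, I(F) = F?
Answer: 73441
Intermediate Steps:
T = -273 (T = -7*39 = -273)
w(g, O) = 9 - 4*g (w(g, O) = -3 + ((4 + 8) - 4*g) = -3 + (12 - 4*g) = 9 - 4*g)
U = -284 (U = -273 - 1*11 = -273 - 11 = -284)
(w(f(3, -1), -1) + U)² = ((9 - 4*(-1)) - 284)² = ((9 + 4) - 284)² = (13 - 284)² = (-271)² = 73441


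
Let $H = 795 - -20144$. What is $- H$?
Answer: $-20939$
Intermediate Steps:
$H = 20939$ ($H = 795 + 20144 = 20939$)
$- H = \left(-1\right) 20939 = -20939$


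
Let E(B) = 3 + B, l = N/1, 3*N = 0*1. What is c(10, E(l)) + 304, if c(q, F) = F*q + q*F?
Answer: 364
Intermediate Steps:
N = 0 (N = (0*1)/3 = (1/3)*0 = 0)
l = 0 (l = 0/1 = 0*1 = 0)
c(q, F) = 2*F*q (c(q, F) = F*q + F*q = 2*F*q)
c(10, E(l)) + 304 = 2*(3 + 0)*10 + 304 = 2*3*10 + 304 = 60 + 304 = 364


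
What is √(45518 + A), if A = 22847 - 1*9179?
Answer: √59186 ≈ 243.28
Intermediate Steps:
A = 13668 (A = 22847 - 9179 = 13668)
√(45518 + A) = √(45518 + 13668) = √59186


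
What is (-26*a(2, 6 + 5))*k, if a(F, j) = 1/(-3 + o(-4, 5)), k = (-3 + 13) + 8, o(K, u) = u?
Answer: -234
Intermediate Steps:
k = 18 (k = 10 + 8 = 18)
a(F, j) = ½ (a(F, j) = 1/(-3 + 5) = 1/2 = ½)
(-26*a(2, 6 + 5))*k = -26*½*18 = -13*18 = -234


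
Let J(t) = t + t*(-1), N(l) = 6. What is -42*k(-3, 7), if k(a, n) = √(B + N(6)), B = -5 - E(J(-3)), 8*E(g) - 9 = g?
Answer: -21*I*√2/2 ≈ -14.849*I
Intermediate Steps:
J(t) = 0 (J(t) = t - t = 0)
E(g) = 9/8 + g/8
B = -49/8 (B = -5 - (9/8 + (⅛)*0) = -5 - (9/8 + 0) = -5 - 1*9/8 = -5 - 9/8 = -49/8 ≈ -6.1250)
k(a, n) = I*√2/4 (k(a, n) = √(-49/8 + 6) = √(-⅛) = I*√2/4)
-42*k(-3, 7) = -21*I*√2/2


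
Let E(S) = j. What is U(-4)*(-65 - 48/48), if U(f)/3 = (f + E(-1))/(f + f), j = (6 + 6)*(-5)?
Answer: -1584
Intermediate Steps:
j = -60 (j = 12*(-5) = -60)
E(S) = -60
U(f) = 3*(-60 + f)/(2*f) (U(f) = 3*((f - 60)/(f + f)) = 3*((-60 + f)/((2*f))) = 3*((-60 + f)*(1/(2*f))) = 3*((-60 + f)/(2*f)) = 3*(-60 + f)/(2*f))
U(-4)*(-65 - 48/48) = (3/2 - 90/(-4))*(-65 - 48/48) = (3/2 - 90*(-¼))*(-65 - 48*1/48) = (3/2 + 45/2)*(-65 - 1) = 24*(-66) = -1584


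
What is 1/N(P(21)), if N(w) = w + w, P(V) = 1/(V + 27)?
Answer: 24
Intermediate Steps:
P(V) = 1/(27 + V)
N(w) = 2*w
1/N(P(21)) = 1/(2/(27 + 21)) = 1/(2/48) = 1/(2*(1/48)) = 1/(1/24) = 24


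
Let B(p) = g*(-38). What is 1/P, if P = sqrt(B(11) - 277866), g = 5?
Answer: -I*sqrt(69514)/139028 ≈ -0.0018964*I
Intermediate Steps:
B(p) = -190 (B(p) = 5*(-38) = -190)
P = 2*I*sqrt(69514) (P = sqrt(-190 - 277866) = sqrt(-278056) = 2*I*sqrt(69514) ≈ 527.31*I)
1/P = 1/(2*I*sqrt(69514)) = -I*sqrt(69514)/139028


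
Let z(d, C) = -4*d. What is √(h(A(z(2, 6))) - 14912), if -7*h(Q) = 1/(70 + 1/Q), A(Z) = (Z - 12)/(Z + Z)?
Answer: I*√91566909798/2478 ≈ 122.11*I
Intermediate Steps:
A(Z) = (-12 + Z)/(2*Z) (A(Z) = (-12 + Z)/((2*Z)) = (-12 + Z)*(1/(2*Z)) = (-12 + Z)/(2*Z))
h(Q) = -1/(7*(70 + 1/Q))
√(h(A(z(2, 6))) - 14912) = √(-(-12 - 4*2)/(2*((-4*2)))/(7 + 490*((-12 - 4*2)/(2*((-4*2))))) - 14912) = √(-(½)*(-12 - 8)/(-8)/(7 + 490*((½)*(-12 - 8)/(-8))) - 14912) = √(-(½)*(-⅛)*(-20)/(7 + 490*((½)*(-⅛)*(-20))) - 14912) = √(-1*5/4/(7 + 490*(5/4)) - 14912) = √(-1*5/4/(7 + 1225/2) - 14912) = √(-1*5/4/1239/2 - 14912) = √(-1*5/4*2/1239 - 14912) = √(-5/2478 - 14912) = √(-36951941/2478) = I*√91566909798/2478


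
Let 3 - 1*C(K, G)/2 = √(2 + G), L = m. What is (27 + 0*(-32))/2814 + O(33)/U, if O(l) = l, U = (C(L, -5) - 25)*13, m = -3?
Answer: -544485/4548362 + 66*I*√3/4849 ≈ -0.11971 + 0.023575*I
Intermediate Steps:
L = -3
C(K, G) = 6 - 2*√(2 + G)
U = -247 - 26*I*√3 (U = ((6 - 2*√(2 - 5)) - 25)*13 = ((6 - 2*I*√3) - 25)*13 = (-19 - 2*I*√3)*13 = -247 - 26*I*√3 ≈ -247.0 - 45.033*I)
(27 + 0*(-32))/2814 + O(33)/U = (27 + 0*(-32))/2814 + 33/(-247 - 26*I*√3) = (27 + 0)*(1/2814) + 33/(-247 - 26*I*√3) = 27*(1/2814) + 33/(-247 - 26*I*√3) = 9/938 + 33/(-247 - 26*I*√3)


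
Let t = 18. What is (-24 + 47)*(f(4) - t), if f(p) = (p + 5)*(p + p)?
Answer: 1242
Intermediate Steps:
f(p) = 2*p*(5 + p) (f(p) = (5 + p)*(2*p) = 2*p*(5 + p))
(-24 + 47)*(f(4) - t) = (-24 + 47)*(2*4*(5 + 4) - 1*18) = 23*(2*4*9 - 18) = 23*(72 - 18) = 23*54 = 1242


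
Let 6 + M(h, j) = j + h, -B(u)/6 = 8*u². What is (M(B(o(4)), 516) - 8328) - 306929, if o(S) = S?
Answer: -315515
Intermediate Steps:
B(u) = -48*u²
M(h, j) = -6 + h + j (M(h, j) = -6 + (j + h) = -6 + (h + j) = -6 + h + j)
(M(B(o(4)), 516) - 8328) - 306929 = ((-6 - 48*4² + 516) - 8328) - 306929 = ((-6 - 48*16 + 516) - 8328) - 306929 = ((-6 - 768 + 516) - 8328) - 306929 = (-258 - 8328) - 306929 = -8586 - 306929 = -315515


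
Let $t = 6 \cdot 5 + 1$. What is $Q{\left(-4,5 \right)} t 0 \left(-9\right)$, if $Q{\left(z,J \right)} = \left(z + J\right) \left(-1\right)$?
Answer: $0$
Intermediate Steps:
$Q{\left(z,J \right)} = - J - z$ ($Q{\left(z,J \right)} = \left(J + z\right) \left(-1\right) = - J - z$)
$t = 31$ ($t = 30 + 1 = 31$)
$Q{\left(-4,5 \right)} t 0 \left(-9\right) = \left(\left(-1\right) 5 - -4\right) 31 \cdot 0 \left(-9\right) = \left(-5 + 4\right) 31 \cdot 0 = \left(-1\right) 31 \cdot 0 = \left(-31\right) 0 = 0$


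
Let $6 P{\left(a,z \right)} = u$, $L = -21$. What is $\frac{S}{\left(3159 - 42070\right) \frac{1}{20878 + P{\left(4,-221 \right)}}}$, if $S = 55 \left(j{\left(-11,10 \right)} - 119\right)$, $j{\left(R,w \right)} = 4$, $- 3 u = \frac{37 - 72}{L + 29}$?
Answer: $\frac{19015903775}{5603184} \approx 3393.8$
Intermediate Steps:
$u = \frac{35}{24}$ ($u = - \frac{\left(37 - 72\right) \frac{1}{-21 + 29}}{3} = - \frac{\left(-35\right) \frac{1}{8}}{3} = \left(- \frac{1}{3}\right) \left(- \frac{35}{8}\right) = \frac{35}{24} \approx 1.4583$)
$P{\left(a,z \right)} = \frac{35}{144}$ ($P{\left(a,z \right)} = \frac{1}{6} \cdot \frac{35}{24} = \frac{35}{144}$)
$S = -6325$ ($S = 55 \left(4 - 119\right) = 55 \left(-115\right) = -6325$)
$\frac{S}{\left(3159 - 42070\right) \frac{1}{20878 + P{\left(4,-221 \right)}}} = - \frac{6325}{\left(3159 - 42070\right) \frac{1}{20878 + \frac{35}{144}}} = - \frac{6325}{\left(-38911\right) \frac{1}{\frac{3006467}{144}}} = - \frac{6325}{\left(-38911\right) \frac{144}{3006467}} = - \frac{6325}{- \frac{5603184}{3006467}} = \left(-6325\right) \left(- \frac{3006467}{5603184}\right) = \frac{19015903775}{5603184}$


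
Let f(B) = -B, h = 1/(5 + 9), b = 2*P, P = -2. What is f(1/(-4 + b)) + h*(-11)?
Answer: -37/56 ≈ -0.66071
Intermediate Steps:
b = -4 (b = 2*(-2) = -4)
h = 1/14 ≈ 0.071429
f(1/(-4 + b)) + h*(-11) = -1/(-4 - 4) + (1/14)*(-11) = -1/(-8) - 11/14 = -1*(-⅛) - 11/14 = ⅛ - 11/14 = -37/56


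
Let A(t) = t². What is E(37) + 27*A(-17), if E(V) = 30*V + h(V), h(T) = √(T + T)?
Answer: 8913 + √74 ≈ 8921.6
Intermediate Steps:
h(T) = √2*√T (h(T) = √(2*T) = √2*√T)
E(V) = 30*V + √2*√V
E(37) + 27*A(-17) = (30*37 + √2*√37) + 27*(-17)² = (1110 + √74) + 27*289 = (1110 + √74) + 7803 = 8913 + √74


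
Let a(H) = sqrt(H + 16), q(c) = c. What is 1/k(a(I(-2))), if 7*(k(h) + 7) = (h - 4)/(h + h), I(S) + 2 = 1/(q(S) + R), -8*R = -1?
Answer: -137158/950189 + 28*sqrt(3030)/950189 ≈ -0.14273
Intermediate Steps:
R = 1/8 (R = -1/8*(-1) = 1/8 ≈ 0.12500)
I(S) = -2 + 1/(1/8 + S) (I(S) = -2 + 1/(S + 1/8) = -2 + 1/(1/8 + S))
a(H) = sqrt(16 + H)
k(h) = -7 + (-4 + h)/(14*h) (k(h) = -7 + ((h - 4)/(h + h))/7 = -7 + ((-4 + h)/((2*h)))/7 = -7 + ((1/(2*h))*(-4 + h))/7 = -7 + ((-4 + h)/(2*h))/7 = -7 + (-4 + h)/(14*h))
1/k(a(I(-2))) = 1/((-4 - 97*sqrt(16 + 2*(3 - 8*(-2))/(1 + 8*(-2))))/(14*(sqrt(16 + 2*(3 - 8*(-2))/(1 + 8*(-2)))))) = 1/((-4 - 97*sqrt(16 + 2*(3 + 16)/(1 - 16)))/(14*(sqrt(16 + 2*(3 + 16)/(1 - 16))))) = 1/((-4 - 97*sqrt(16 + 2*19/(-15)))/(14*(sqrt(16 + 2*19/(-15))))) = 1/((-4 - 97*sqrt(16 + 2*(-1/15)*19))/(14*(sqrt(16 + 2*(-1/15)*19)))) = 1/((-4 - 97*sqrt(16 - 38/15))/(14*(sqrt(16 - 38/15)))) = 1/((-4 - 97*sqrt(3030)/15)/(14*(sqrt(202/15)))) = 1/((-4 - 97*sqrt(3030)/15)/(14*((sqrt(3030)/15)))) = 1/((sqrt(3030)/202)*(-4 - 97*sqrt(3030)/15)/14) = 1/(sqrt(3030)*(-4 - 97*sqrt(3030)/15)/2828) = 14*sqrt(3030)/(15*(-4 - 97*sqrt(3030)/15))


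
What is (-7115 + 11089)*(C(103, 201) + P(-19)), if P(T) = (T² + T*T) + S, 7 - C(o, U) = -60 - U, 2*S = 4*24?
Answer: 4125012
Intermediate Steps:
S = 48 (S = (4*24)/2 = (½)*96 = 48)
C(o, U) = 67 + U (C(o, U) = 7 - (-60 - U) = 7 + (60 + U) = 67 + U)
P(T) = 48 + 2*T² (P(T) = (T² + T*T) + 48 = (T² + T²) + 48 = 2*T² + 48 = 48 + 2*T²)
(-7115 + 11089)*(C(103, 201) + P(-19)) = (-7115 + 11089)*((67 + 201) + (48 + 2*(-19)²)) = 3974*(268 + (48 + 2*361)) = 3974*(268 + (48 + 722)) = 3974*(268 + 770) = 3974*1038 = 4125012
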